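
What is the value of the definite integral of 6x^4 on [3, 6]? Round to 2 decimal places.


Find the antiderivative of 6x^4:
F(x) = 6/5 * x^5
Apply the Fundamental Theorem of Calculus:
F(6) - F(3)
= 6/5 * 6^5 - 6/5 * 3^5
= 6/5 * (7776 - 243)
= 6/5 * 7533
= 45198/5 = 9039.60

9039.60


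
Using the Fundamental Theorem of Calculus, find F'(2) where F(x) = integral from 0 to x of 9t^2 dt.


By the Fundamental Theorem of Calculus (Part 1):
If F(x) = integral from 0 to x of f(t) dt, then F'(x) = f(x)
Here f(t) = 9t^2
So F'(x) = 9x^2
Evaluate at x = 2:
F'(2) = 9 * 2^2
= 9 * 4
= 36

36


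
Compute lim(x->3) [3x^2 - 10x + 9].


Since polynomials are continuous, we use direct substitution.
lim(x->3) of 3x^2 - 10x + 9
= 3 * 3^2 - 10 * 3 + 9
= 27 - 30 + 9
= 6

6


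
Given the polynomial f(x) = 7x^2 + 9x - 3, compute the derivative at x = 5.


Differentiate term by term using power and sum rules:
f(x) = 7x^2 + 9x - 3
f'(x) = 14x + 9
Substitute x = 5:
f'(5) = 14 * 5 + 9
= 70 + 9
= 79

79


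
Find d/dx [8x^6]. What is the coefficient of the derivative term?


We apply the power rule: d/dx [ax^n] = a*n * x^(n-1)
d/dx [8x^6]
= 8 * 6 * x^(6-1)
= 48x^5
The coefficient is 48

48


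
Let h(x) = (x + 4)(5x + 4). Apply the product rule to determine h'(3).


Let u(x) = x + 4 and v(x) = 5x + 4
u'(x) = 1
v'(x) = 5
Product rule: h'(x) = u'(x)*v(x) + u(x)*v'(x)
= 1 * (5x + 4) + (x + 4) * 5
At x = 3:
u(3) = 1 * 3 + 4 = 7
v(3) = 5 * 3 + 4 = 19
h'(3) = 1 * 19 + 7 * 5
= 19 + 35
= 54

54


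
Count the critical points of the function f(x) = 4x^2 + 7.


Find where f'(x) = 0:
f'(x) = 8x
Set f'(x) = 0:
8x = 0
x = 0 / 8 = 0
This is a linear equation in x, so there is exactly one solution.
Number of critical points: 1

1


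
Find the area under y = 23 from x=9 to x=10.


The area under a constant function y = 23 is a rectangle.
Width = 10 - 9 = 1
Height = 23
Area = width * height
= 1 * 23
= 23

23


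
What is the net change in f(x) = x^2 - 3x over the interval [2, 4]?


Net change = f(b) - f(a)
f(x) = x^2 - 3x
Compute f(4):
f(4) = 1 * 4^2 - 3 * 4 + 0
= 16 - 12 + 0
= 4
Compute f(2):
f(2) = 1 * 2^2 - 3 * 2 + 0
= 4 - 6 + 0
= -2
Net change = 4 - (-2) = 6

6


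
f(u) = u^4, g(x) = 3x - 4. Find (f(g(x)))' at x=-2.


Using the chain rule: (f(g(x)))' = f'(g(x)) * g'(x)
First, find g(-2):
g(-2) = 3 * (-2) - 4 = -10
Next, f'(u) = 4u^3
And g'(x) = 3
So f'(g(-2)) * g'(-2)
= 4 * (-10)^3 * 3
= 4 * (-1000) * 3
= -12000

-12000


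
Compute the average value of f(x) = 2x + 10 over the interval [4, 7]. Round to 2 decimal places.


Average value = 1/(b-a) * integral from a to b of f(x) dx
First compute the integral of 2x + 10:
F(x) = x^2 + 10x
F(7) = 1 * 49 + 10 * 7 = 119
F(4) = 1 * 16 + 10 * 4 = 56
Integral = 119 - 56 = 63
Average = 63 / (7 - 4) = 63 / 3
= 21 = 21.00

21.00


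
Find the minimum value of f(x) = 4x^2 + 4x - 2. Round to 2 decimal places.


For a quadratic f(x) = ax^2 + bx + c with a > 0, the minimum is at the vertex.
Vertex x-coordinate: x = -b/(2a)
x = -(4) / (2 * 4)
x = -4/8 = -1/2
Substitute back to find the minimum value:
f(-1/2) = 4 * (-1/2)^2 + 4 * (-1/2) - 2
= 1 - 2 - 2
= -3 = -3.00

-3.00


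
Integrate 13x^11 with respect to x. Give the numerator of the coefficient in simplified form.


Apply the power rule for integration:
integral of ax^n dx = a/(n+1) * x^(n+1) + C
integral of 13x^11 dx
= 13/12 * x^12 + C
The coefficient in lowest terms is 13/12, and its numerator is 13

13


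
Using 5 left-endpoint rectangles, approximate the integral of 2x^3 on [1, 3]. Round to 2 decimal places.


Left Riemann sum uses left endpoints of each subinterval.
Interval: [1, 3], n = 5
dx = (3 - 1) / 5 = 2/5
Left endpoints: [1, 7/5, 9/5, 11/5, 13/5]
f values: [2, 686/125, 1458/125, 2662/125, 4394/125]
Sum = dx * (sum of f values)
= 2/5 * 378/5
= 756/25 = 30.24

30.24


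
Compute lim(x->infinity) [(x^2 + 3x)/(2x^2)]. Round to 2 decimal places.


For limits at infinity with equal-degree polynomials,
we compare leading coefficients.
Numerator leading term: x^2
Denominator leading term: 2x^2
Divide both by x^2:
lim = (1 + 3/x) / (2)
As x -> infinity, the 1/x and 1/x^2 terms vanish:
= 1/2 = 0.50

0.50


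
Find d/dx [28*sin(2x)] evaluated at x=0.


Apply the chain rule to differentiate 28*sin(2x):
d/dx [28*sin(2x)]
= 28 * cos(2x) * d/dx(2x)
= 28 * 2 * cos(2x)
= 56 * cos(2x)
Evaluate at x = 0:
= 56 * cos(0)
= 56 * 1
= 56

56


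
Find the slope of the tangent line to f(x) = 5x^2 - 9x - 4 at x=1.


The slope of the tangent line equals f'(x) at the point.
f(x) = 5x^2 - 9x - 4
f'(x) = 10x - 9
At x = 1:
f'(1) = 10 * 1 - 9
= 10 - 9
= 1

1


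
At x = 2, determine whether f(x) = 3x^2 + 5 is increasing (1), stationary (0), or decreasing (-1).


Compute f'(x) to determine behavior:
f'(x) = 6x
f'(2) = 6 * 2 + 0
= 12 + 0
= 12
Since f'(2) > 0, the function is increasing (1)

1


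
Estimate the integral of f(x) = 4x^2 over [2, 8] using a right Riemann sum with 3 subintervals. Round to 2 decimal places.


Right Riemann sum uses right endpoints of each subinterval.
Interval: [2, 8], n = 3
dx = (8 - 2) / 3 = 2
Right endpoints: [4, 6, 8]
f values: [64, 144, 256]
Sum = dx * (sum of f values)
= 2 * 464
= 928 = 928.00

928.00


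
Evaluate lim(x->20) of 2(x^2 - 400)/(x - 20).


Direct substitution gives 0/0, so we factor the numerator.
Factor: 2(x^2 - 400) = 2 * (x - 20)(x + 20)
Cancel the common factor (x - 20):
2(x^2 - 400)/(x - 20) = 2 * (x + 20)
Now substitute x = 20:
= 2 * (20 + 20) = 80

80


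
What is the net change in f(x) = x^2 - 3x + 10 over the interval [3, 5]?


Net change = f(b) - f(a)
f(x) = x^2 - 3x + 10
Compute f(5):
f(5) = 1 * 5^2 - 3 * 5 + 10
= 25 - 15 + 10
= 20
Compute f(3):
f(3) = 1 * 3^2 - 3 * 3 + 10
= 9 - 9 + 10
= 10
Net change = 20 - 10 = 10

10


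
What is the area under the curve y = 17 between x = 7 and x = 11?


The area under a constant function y = 17 is a rectangle.
Width = 11 - 7 = 4
Height = 17
Area = width * height
= 4 * 17
= 68

68


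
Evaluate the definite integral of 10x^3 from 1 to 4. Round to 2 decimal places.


Find the antiderivative of 10x^3:
F(x) = 10/4 * x^4
Apply the Fundamental Theorem of Calculus:
F(4) - F(1)
= 10/4 * 4^4 - 10/4 * 1^4
= 10/4 * (256 - 1)
= 10/4 * 255
= 1275/2 = 637.50

637.50


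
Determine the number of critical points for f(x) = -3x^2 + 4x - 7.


Find where f'(x) = 0:
f'(x) = -6x + 4
Set f'(x) = 0:
-6x + 4 = 0
x = -4 / (-6) = 2/3
This is a linear equation in x, so there is exactly one solution.
Number of critical points: 1

1


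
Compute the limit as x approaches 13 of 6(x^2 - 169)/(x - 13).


Direct substitution gives 0/0, so we factor the numerator.
Factor: 6(x^2 - 169) = 6 * (x - 13)(x + 13)
Cancel the common factor (x - 13):
6(x^2 - 169)/(x - 13) = 6 * (x + 13)
Now substitute x = 13:
= 6 * (13 + 13) = 156

156


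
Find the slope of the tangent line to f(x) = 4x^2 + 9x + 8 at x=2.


The slope of the tangent line equals f'(x) at the point.
f(x) = 4x^2 + 9x + 8
f'(x) = 8x + 9
At x = 2:
f'(2) = 8 * 2 + 9
= 16 + 9
= 25

25


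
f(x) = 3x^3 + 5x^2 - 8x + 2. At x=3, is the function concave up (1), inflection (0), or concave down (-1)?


Concavity is determined by the sign of f''(x).
f(x) = 3x^3 + 5x^2 - 8x + 2
f'(x) = 9x^2 + 10x - 8
f''(x) = 18x + 10
f''(3) = 18 * 3 + 10
= 54 + 10
= 64
Since f''(3) > 0, the function is concave up (1)

1


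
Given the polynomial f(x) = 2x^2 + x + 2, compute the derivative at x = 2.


Differentiate term by term using power and sum rules:
f(x) = 2x^2 + x + 2
f'(x) = 4x + 1
Substitute x = 2:
f'(2) = 4 * 2 + 1
= 8 + 1
= 9

9


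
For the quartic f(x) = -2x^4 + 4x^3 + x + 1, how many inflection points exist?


Inflection points occur where f''(x) = 0 and concavity changes.
f(x) = -2x^4 + 4x^3 + x + 1
f'(x) = -8x^3 + 12x^2 + 1
f''(x) = -24x^2 + 24x
This is a quadratic in x. Use the discriminant to count real roots.
Discriminant = (24)^2 - 4 * (-24) * 0
= 576 - 0
= 576
Since discriminant > 0, f''(x) = 0 has 2 distinct real solutions.
A quadratic with two distinct real roots changes sign at each root, so concavity changes at both.
Number of inflection points: 2

2


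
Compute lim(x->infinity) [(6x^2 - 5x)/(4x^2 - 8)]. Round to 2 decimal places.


For limits at infinity with equal-degree polynomials,
we compare leading coefficients.
Numerator leading term: 6x^2
Denominator leading term: 4x^2
Divide both by x^2:
lim = (6 - 5/x) / (4 - 8/x^2)
As x -> infinity, the 1/x and 1/x^2 terms vanish:
= 6/4 = 3/2 = 1.50

1.50


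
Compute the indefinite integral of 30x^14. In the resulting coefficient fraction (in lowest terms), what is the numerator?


Apply the power rule for integration:
integral of ax^n dx = a/(n+1) * x^(n+1) + C
integral of 30x^14 dx
= 30/15 * x^15 + C
= 2 * x^15 + C
The coefficient in lowest terms is 2 = 2/1, so its numerator is 2

2


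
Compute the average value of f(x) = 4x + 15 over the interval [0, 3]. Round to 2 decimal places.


Average value = 1/(b-a) * integral from a to b of f(x) dx
First compute the integral of 4x + 15:
F(x) = 2x^2 + 15x
F(3) = 2 * 9 + 15 * 3 = 63
F(0) = 2 * 0 + 15 * 0 = 0
Integral = 63 - 0 = 63
Average = 63 / (3 - 0) = 63 / 3
= 21 = 21.00

21.00


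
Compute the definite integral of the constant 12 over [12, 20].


The integral of a constant k over [a, b] equals k * (b - a).
integral from 12 to 20 of 12 dx
= 12 * (20 - 12)
= 12 * 8
= 96

96


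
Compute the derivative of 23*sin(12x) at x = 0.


Apply the chain rule to differentiate 23*sin(12x):
d/dx [23*sin(12x)]
= 23 * cos(12x) * d/dx(12x)
= 23 * 12 * cos(12x)
= 276 * cos(12x)
Evaluate at x = 0:
= 276 * cos(0)
= 276 * 1
= 276

276


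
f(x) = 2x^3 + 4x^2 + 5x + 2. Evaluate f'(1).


Differentiate f(x) = 2x^3 + 4x^2 + 5x + 2 term by term:
f'(x) = 6x^2 + 8x + 5
Substitute x = 1:
f'(1) = 6 * 1^2 + 8 * 1 + 5
= 6 + 8 + 5
= 19

19


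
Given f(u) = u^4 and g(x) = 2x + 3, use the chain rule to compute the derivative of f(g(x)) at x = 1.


Using the chain rule: (f(g(x)))' = f'(g(x)) * g'(x)
First, find g(1):
g(1) = 2 * 1 + 3 = 5
Next, f'(u) = 4u^3
And g'(x) = 2
So f'(g(1)) * g'(1)
= 4 * 5^3 * 2
= 4 * 125 * 2
= 1000

1000


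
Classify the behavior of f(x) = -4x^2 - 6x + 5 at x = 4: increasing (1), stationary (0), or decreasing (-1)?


Compute f'(x) to determine behavior:
f'(x) = -8x - 6
f'(4) = -8 * 4 - 6
= -32 - 6
= -38
Since f'(4) < 0, the function is decreasing (-1)

-1


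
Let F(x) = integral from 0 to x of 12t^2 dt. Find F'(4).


By the Fundamental Theorem of Calculus (Part 1):
If F(x) = integral from 0 to x of f(t) dt, then F'(x) = f(x)
Here f(t) = 12t^2
So F'(x) = 12x^2
Evaluate at x = 4:
F'(4) = 12 * 4^2
= 12 * 16
= 192

192


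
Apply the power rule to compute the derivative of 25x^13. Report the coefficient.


We apply the power rule: d/dx [ax^n] = a*n * x^(n-1)
d/dx [25x^13]
= 25 * 13 * x^(13-1)
= 325x^12
The coefficient is 325

325


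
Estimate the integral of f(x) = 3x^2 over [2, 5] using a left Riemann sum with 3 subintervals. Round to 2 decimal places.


Left Riemann sum uses left endpoints of each subinterval.
Interval: [2, 5], n = 3
dx = (5 - 2) / 3 = 1
Left endpoints: [2, 3, 4]
f values: [12, 27, 48]
Sum = dx * (sum of f values)
= 1 * 87
= 87 = 87.00

87.00


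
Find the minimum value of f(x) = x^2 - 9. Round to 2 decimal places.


For a quadratic f(x) = ax^2 + bx + c with a > 0, the minimum is at the vertex.
Vertex x-coordinate: x = -b/(2a)
x = -(0) / (2 * 1)
x = 0/2 = 0
Substitute back to find the minimum value:
f(0) = 1 * 0^2 + 0 * 0 - 9
= 0 + 0 - 9
= -9 = -9.00

-9.00


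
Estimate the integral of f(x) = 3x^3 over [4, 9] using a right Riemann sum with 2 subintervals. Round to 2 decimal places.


Right Riemann sum uses right endpoints of each subinterval.
Interval: [4, 9], n = 2
dx = (9 - 4) / 2 = 5/2
Right endpoints: [13/2, 9]
f values: [6591/8, 2187]
Sum = dx * (sum of f values)
= 5/2 * 24087/8
= 120435/16 ≈ 7527.19

7527.19


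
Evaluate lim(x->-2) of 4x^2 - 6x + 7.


Since polynomials are continuous, we use direct substitution.
lim(x->-2) of 4x^2 - 6x + 7
= 4 * (-2)^2 - 6 * (-2) + 7
= 16 + 12 + 7
= 35

35


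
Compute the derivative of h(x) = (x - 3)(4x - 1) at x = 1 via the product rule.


Let u(x) = x - 3 and v(x) = 4x - 1
u'(x) = 1
v'(x) = 4
Product rule: h'(x) = u'(x)*v(x) + u(x)*v'(x)
= 1 * (4x - 1) + (x - 3) * 4
At x = 1:
u(1) = 1 * 1 - 3 = -2
v(1) = 4 * 1 - 1 = 3
h'(1) = 1 * 3 + (-2) * 4
= 3 - 8
= -5

-5


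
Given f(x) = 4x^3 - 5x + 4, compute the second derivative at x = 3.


First derivative:
f'(x) = 12x^2 - 5
Second derivative:
f''(x) = 24x
Substitute x = 3:
f''(3) = 24 * 3 + 0
= 72 + 0
= 72

72


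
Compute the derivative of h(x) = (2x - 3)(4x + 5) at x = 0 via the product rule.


Let u(x) = 2x - 3 and v(x) = 4x + 5
u'(x) = 2
v'(x) = 4
Product rule: h'(x) = u'(x)*v(x) + u(x)*v'(x)
= 2 * (4x + 5) + (2x - 3) * 4
At x = 0:
u(0) = 2 * 0 - 3 = -3
v(0) = 4 * 0 + 5 = 5
h'(0) = 2 * 5 + (-3) * 4
= 10 - 12
= -2

-2


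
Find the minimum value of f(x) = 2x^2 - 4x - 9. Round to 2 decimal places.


For a quadratic f(x) = ax^2 + bx + c with a > 0, the minimum is at the vertex.
Vertex x-coordinate: x = -b/(2a)
x = -(-4) / (2 * 2)
x = 4/4 = 1
Substitute back to find the minimum value:
f(1) = 2 * 1^2 - 4 * 1 - 9
= 2 - 4 - 9
= -11 = -11.00

-11.00


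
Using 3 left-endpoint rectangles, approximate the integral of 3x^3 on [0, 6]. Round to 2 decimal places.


Left Riemann sum uses left endpoints of each subinterval.
Interval: [0, 6], n = 3
dx = (6 - 0) / 3 = 2
Left endpoints: [0, 2, 4]
f values: [0, 24, 192]
Sum = dx * (sum of f values)
= 2 * 216
= 432 = 432.00

432.00


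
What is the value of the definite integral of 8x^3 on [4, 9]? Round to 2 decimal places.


Find the antiderivative of 8x^3:
F(x) = 8/4 * x^4
Apply the Fundamental Theorem of Calculus:
F(9) - F(4)
= 8/4 * 9^4 - 8/4 * 4^4
= 8/4 * (6561 - 256)
= 8/4 * 6305
= 12610 = 12610.00

12610.00


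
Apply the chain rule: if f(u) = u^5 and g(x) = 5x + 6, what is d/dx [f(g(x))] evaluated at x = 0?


Using the chain rule: (f(g(x)))' = f'(g(x)) * g'(x)
First, find g(0):
g(0) = 5 * 0 + 6 = 6
Next, f'(u) = 5u^4
And g'(x) = 5
So f'(g(0)) * g'(0)
= 5 * 6^4 * 5
= 5 * 1296 * 5
= 32400

32400


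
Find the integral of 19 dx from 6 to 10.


The integral of a constant k over [a, b] equals k * (b - a).
integral from 6 to 10 of 19 dx
= 19 * (10 - 6)
= 19 * 4
= 76

76


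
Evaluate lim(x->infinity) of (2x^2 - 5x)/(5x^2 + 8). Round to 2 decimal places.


For limits at infinity with equal-degree polynomials,
we compare leading coefficients.
Numerator leading term: 2x^2
Denominator leading term: 5x^2
Divide both by x^2:
lim = (2 - 5/x) / (5 + 8/x^2)
As x -> infinity, the 1/x and 1/x^2 terms vanish:
= 2/5 = 0.40

0.40


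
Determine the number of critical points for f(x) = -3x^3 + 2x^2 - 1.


Find where f'(x) = 0:
f(x) = -3x^3 + 2x^2 - 1
f'(x) = -9x^2 + 4x
This is a quadratic in x. Use the discriminant to count real roots.
Discriminant = (4)^2 - 4 * (-9) * 0
= 16 - 0
= 16
Since discriminant > 0, f'(x) = 0 has 2 real solutions.
Number of critical points: 2

2


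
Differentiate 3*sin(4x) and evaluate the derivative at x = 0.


Apply the chain rule to differentiate 3*sin(4x):
d/dx [3*sin(4x)]
= 3 * cos(4x) * d/dx(4x)
= 3 * 4 * cos(4x)
= 12 * cos(4x)
Evaluate at x = 0:
= 12 * cos(0)
= 12 * 1
= 12

12


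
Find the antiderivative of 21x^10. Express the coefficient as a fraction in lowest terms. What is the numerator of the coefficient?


Apply the power rule for integration:
integral of ax^n dx = a/(n+1) * x^(n+1) + C
integral of 21x^10 dx
= 21/11 * x^11 + C
The coefficient in lowest terms is 21/11, and its numerator is 21

21


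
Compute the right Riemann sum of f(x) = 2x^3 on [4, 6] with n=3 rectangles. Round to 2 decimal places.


Right Riemann sum uses right endpoints of each subinterval.
Interval: [4, 6], n = 3
dx = (6 - 4) / 3 = 2/3
Right endpoints: [14/3, 16/3, 6]
f values: [5488/27, 8192/27, 432]
Sum = dx * (sum of f values)
= 2/3 * 2816/3
= 5632/9 ≈ 625.78

625.78


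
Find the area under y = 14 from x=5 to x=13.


The area under a constant function y = 14 is a rectangle.
Width = 13 - 5 = 8
Height = 14
Area = width * height
= 8 * 14
= 112

112


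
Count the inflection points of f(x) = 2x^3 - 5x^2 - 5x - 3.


Inflection points occur where f''(x) = 0 and concavity changes.
f(x) = 2x^3 - 5x^2 - 5x - 3
f'(x) = 6x^2 - 10x - 5
f''(x) = 12x - 10
Set f''(x) = 0:
12x - 10 = 0
x = 10 / 12 = 5/6
Since f''(x) is linear (degree 1), it changes sign at this point.
Therefore there is exactly 1 inflection point.

1


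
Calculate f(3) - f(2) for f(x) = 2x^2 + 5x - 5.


Net change = f(b) - f(a)
f(x) = 2x^2 + 5x - 5
Compute f(3):
f(3) = 2 * 3^2 + 5 * 3 - 5
= 18 + 15 - 5
= 28
Compute f(2):
f(2) = 2 * 2^2 + 5 * 2 - 5
= 8 + 10 - 5
= 13
Net change = 28 - 13 = 15

15


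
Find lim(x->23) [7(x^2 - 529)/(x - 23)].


Direct substitution gives 0/0, so we factor the numerator.
Factor: 7(x^2 - 529) = 7 * (x - 23)(x + 23)
Cancel the common factor (x - 23):
7(x^2 - 529)/(x - 23) = 7 * (x + 23)
Now substitute x = 23:
= 7 * (23 + 23) = 322

322


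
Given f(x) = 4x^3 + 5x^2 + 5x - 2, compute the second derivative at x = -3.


First derivative:
f'(x) = 12x^2 + 10x + 5
Second derivative:
f''(x) = 24x + 10
Substitute x = -3:
f''(-3) = 24 * (-3) + 10
= -72 + 10
= -62

-62


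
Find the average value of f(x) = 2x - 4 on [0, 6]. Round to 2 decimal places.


Average value = 1/(b-a) * integral from a to b of f(x) dx
First compute the integral of 2x - 4:
F(x) = x^2 - 4x
F(6) = 1 * 36 - 4 * 6 = 12
F(0) = 1 * 0 - 4 * 0 = 0
Integral = 12 - 0 = 12
Average = 12 / (6 - 0) = 12 / 6
= 2 = 2.00

2.00


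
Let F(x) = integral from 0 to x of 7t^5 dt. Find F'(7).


By the Fundamental Theorem of Calculus (Part 1):
If F(x) = integral from 0 to x of f(t) dt, then F'(x) = f(x)
Here f(t) = 7t^5
So F'(x) = 7x^5
Evaluate at x = 7:
F'(7) = 7 * 7^5
= 7 * 16807
= 117649

117649


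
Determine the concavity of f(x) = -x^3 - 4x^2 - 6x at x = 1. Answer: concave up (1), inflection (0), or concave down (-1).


Concavity is determined by the sign of f''(x).
f(x) = -x^3 - 4x^2 - 6x
f'(x) = -3x^2 - 8x - 6
f''(x) = -6x - 8
f''(1) = -6 * 1 - 8
= -6 - 8
= -14
Since f''(1) < 0, the function is concave down (-1)

-1


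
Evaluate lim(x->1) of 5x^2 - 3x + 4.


Since polynomials are continuous, we use direct substitution.
lim(x->1) of 5x^2 - 3x + 4
= 5 * 1^2 - 3 * 1 + 4
= 5 - 3 + 4
= 6

6


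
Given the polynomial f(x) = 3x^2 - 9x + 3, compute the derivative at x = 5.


Differentiate term by term using power and sum rules:
f(x) = 3x^2 - 9x + 3
f'(x) = 6x - 9
Substitute x = 5:
f'(5) = 6 * 5 - 9
= 30 - 9
= 21

21


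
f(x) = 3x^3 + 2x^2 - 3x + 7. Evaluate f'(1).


Differentiate f(x) = 3x^3 + 2x^2 - 3x + 7 term by term:
f'(x) = 9x^2 + 4x - 3
Substitute x = 1:
f'(1) = 9 * 1^2 + 4 * 1 - 3
= 9 + 4 - 3
= 10

10


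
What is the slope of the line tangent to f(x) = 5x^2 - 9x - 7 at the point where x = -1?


The slope of the tangent line equals f'(x) at the point.
f(x) = 5x^2 - 9x - 7
f'(x) = 10x - 9
At x = -1:
f'(-1) = 10 * (-1) - 9
= -10 - 9
= -19

-19


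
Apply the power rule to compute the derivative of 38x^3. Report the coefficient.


We apply the power rule: d/dx [ax^n] = a*n * x^(n-1)
d/dx [38x^3]
= 38 * 3 * x^(3-1)
= 114x^2
The coefficient is 114

114


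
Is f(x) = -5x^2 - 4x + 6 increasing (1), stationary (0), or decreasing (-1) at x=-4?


Compute f'(x) to determine behavior:
f'(x) = -10x - 4
f'(-4) = -10 * (-4) - 4
= 40 - 4
= 36
Since f'(-4) > 0, the function is increasing (1)

1


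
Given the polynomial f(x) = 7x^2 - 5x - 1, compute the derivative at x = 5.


Differentiate term by term using power and sum rules:
f(x) = 7x^2 - 5x - 1
f'(x) = 14x - 5
Substitute x = 5:
f'(5) = 14 * 5 - 5
= 70 - 5
= 65

65


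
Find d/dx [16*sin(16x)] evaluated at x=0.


Apply the chain rule to differentiate 16*sin(16x):
d/dx [16*sin(16x)]
= 16 * cos(16x) * d/dx(16x)
= 16 * 16 * cos(16x)
= 256 * cos(16x)
Evaluate at x = 0:
= 256 * cos(0)
= 256 * 1
= 256

256


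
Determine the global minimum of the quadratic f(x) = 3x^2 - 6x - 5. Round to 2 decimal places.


For a quadratic f(x) = ax^2 + bx + c with a > 0, the minimum is at the vertex.
Vertex x-coordinate: x = -b/(2a)
x = -(-6) / (2 * 3)
x = 6/6 = 1
Substitute back to find the minimum value:
f(1) = 3 * 1^2 - 6 * 1 - 5
= 3 - 6 - 5
= -8 = -8.00

-8.00


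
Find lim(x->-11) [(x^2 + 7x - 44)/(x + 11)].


Direct substitution gives 0/0, so we factor the numerator.
Factor: (x^2 + 7x - 44) = (x + 11)(x - 4)
Cancel the common factor (x + 11):
(x^2 + 7x - 44)/(x + 11) = (x - 4)
Now substitute x = -11:
= (-11) - (4) = -15

-15


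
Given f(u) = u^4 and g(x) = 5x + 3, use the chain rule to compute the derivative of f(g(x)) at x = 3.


Using the chain rule: (f(g(x)))' = f'(g(x)) * g'(x)
First, find g(3):
g(3) = 5 * 3 + 3 = 18
Next, f'(u) = 4u^3
And g'(x) = 5
So f'(g(3)) * g'(3)
= 4 * 18^3 * 5
= 4 * 5832 * 5
= 116640

116640


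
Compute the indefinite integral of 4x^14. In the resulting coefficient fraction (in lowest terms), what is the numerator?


Apply the power rule for integration:
integral of ax^n dx = a/(n+1) * x^(n+1) + C
integral of 4x^14 dx
= 4/15 * x^15 + C
The coefficient in lowest terms is 4/15, and its numerator is 4

4


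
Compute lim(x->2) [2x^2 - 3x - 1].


Since polynomials are continuous, we use direct substitution.
lim(x->2) of 2x^2 - 3x - 1
= 2 * 2^2 - 3 * 2 - 1
= 8 - 6 - 1
= 1

1


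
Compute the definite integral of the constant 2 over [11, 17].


The integral of a constant k over [a, b] equals k * (b - a).
integral from 11 to 17 of 2 dx
= 2 * (17 - 11)
= 2 * 6
= 12

12


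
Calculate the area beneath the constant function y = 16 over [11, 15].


The area under a constant function y = 16 is a rectangle.
Width = 15 - 11 = 4
Height = 16
Area = width * height
= 4 * 16
= 64

64


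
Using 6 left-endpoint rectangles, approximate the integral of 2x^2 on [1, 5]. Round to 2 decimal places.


Left Riemann sum uses left endpoints of each subinterval.
Interval: [1, 5], n = 6
dx = (5 - 1) / 6 = 2/3
Left endpoints: [1, 5/3, 7/3, 3, 11/3, 13/3]
f values: [2, 50/9, 98/9, 18, 242/9, 338/9]
Sum = dx * (sum of f values)
= 2/3 * 908/9
= 1816/27 ≈ 67.26

67.26


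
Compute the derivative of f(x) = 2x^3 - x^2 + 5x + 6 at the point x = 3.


Differentiate f(x) = 2x^3 - x^2 + 5x + 6 term by term:
f'(x) = 6x^2 - 2x + 5
Substitute x = 3:
f'(3) = 6 * 3^2 - 2 * 3 + 5
= 54 - 6 + 5
= 53

53


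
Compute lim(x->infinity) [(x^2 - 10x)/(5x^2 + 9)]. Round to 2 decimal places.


For limits at infinity with equal-degree polynomials,
we compare leading coefficients.
Numerator leading term: x^2
Denominator leading term: 5x^2
Divide both by x^2:
lim = (1 - 10/x) / (5 + 9/x^2)
As x -> infinity, the 1/x and 1/x^2 terms vanish:
= 1/5 = 0.20

0.20


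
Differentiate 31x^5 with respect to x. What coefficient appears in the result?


We apply the power rule: d/dx [ax^n] = a*n * x^(n-1)
d/dx [31x^5]
= 31 * 5 * x^(5-1)
= 155x^4
The coefficient is 155

155


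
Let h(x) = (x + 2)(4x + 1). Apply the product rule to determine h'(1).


Let u(x) = x + 2 and v(x) = 4x + 1
u'(x) = 1
v'(x) = 4
Product rule: h'(x) = u'(x)*v(x) + u(x)*v'(x)
= 1 * (4x + 1) + (x + 2) * 4
At x = 1:
u(1) = 1 * 1 + 2 = 3
v(1) = 4 * 1 + 1 = 5
h'(1) = 1 * 5 + 3 * 4
= 5 + 12
= 17

17


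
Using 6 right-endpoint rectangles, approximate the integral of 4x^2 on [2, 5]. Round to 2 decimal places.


Right Riemann sum uses right endpoints of each subinterval.
Interval: [2, 5], n = 6
dx = (5 - 2) / 6 = 1/2
Right endpoints: [5/2, 3, 7/2, 4, 9/2, 5]
f values: [25, 36, 49, 64, 81, 100]
Sum = dx * (sum of f values)
= 1/2 * 355
= 355/2 = 177.50

177.50


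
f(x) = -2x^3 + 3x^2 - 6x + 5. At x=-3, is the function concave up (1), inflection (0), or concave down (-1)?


Concavity is determined by the sign of f''(x).
f(x) = -2x^3 + 3x^2 - 6x + 5
f'(x) = -6x^2 + 6x - 6
f''(x) = -12x + 6
f''(-3) = -12 * (-3) + 6
= 36 + 6
= 42
Since f''(-3) > 0, the function is concave up (1)

1


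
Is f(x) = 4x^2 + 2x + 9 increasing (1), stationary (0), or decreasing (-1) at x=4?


Compute f'(x) to determine behavior:
f'(x) = 8x + 2
f'(4) = 8 * 4 + 2
= 32 + 2
= 34
Since f'(4) > 0, the function is increasing (1)

1


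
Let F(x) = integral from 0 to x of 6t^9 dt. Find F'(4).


By the Fundamental Theorem of Calculus (Part 1):
If F(x) = integral from 0 to x of f(t) dt, then F'(x) = f(x)
Here f(t) = 6t^9
So F'(x) = 6x^9
Evaluate at x = 4:
F'(4) = 6 * 4^9
= 6 * 262144
= 1572864

1572864


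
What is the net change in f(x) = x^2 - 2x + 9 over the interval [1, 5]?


Net change = f(b) - f(a)
f(x) = x^2 - 2x + 9
Compute f(5):
f(5) = 1 * 5^2 - 2 * 5 + 9
= 25 - 10 + 9
= 24
Compute f(1):
f(1) = 1 * 1^2 - 2 * 1 + 9
= 1 - 2 + 9
= 8
Net change = 24 - 8 = 16

16


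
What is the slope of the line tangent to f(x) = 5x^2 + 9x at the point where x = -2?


The slope of the tangent line equals f'(x) at the point.
f(x) = 5x^2 + 9x
f'(x) = 10x + 9
At x = -2:
f'(-2) = 10 * (-2) + 9
= -20 + 9
= -11

-11


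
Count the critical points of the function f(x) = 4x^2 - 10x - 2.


Find where f'(x) = 0:
f'(x) = 8x - 10
Set f'(x) = 0:
8x - 10 = 0
x = 10 / 8 = 5/4
This is a linear equation in x, so there is exactly one solution.
Number of critical points: 1

1


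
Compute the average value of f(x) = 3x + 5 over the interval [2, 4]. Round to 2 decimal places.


Average value = 1/(b-a) * integral from a to b of f(x) dx
First compute the integral of 3x + 5:
F(x) = (3/2)x^2 + 5x
F(4) = 3/2 * 16 + 5 * 4 = 44
F(2) = 3/2 * 4 + 5 * 2 = 16
Integral = 44 - 16 = 28
Average = 28 / (4 - 2) = 28 / 2
= 14 = 14.00

14.00


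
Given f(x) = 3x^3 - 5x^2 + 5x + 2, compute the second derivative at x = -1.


First derivative:
f'(x) = 9x^2 - 10x + 5
Second derivative:
f''(x) = 18x - 10
Substitute x = -1:
f''(-1) = 18 * (-1) - 10
= -18 - 10
= -28

-28


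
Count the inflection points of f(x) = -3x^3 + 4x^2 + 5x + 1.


Inflection points occur where f''(x) = 0 and concavity changes.
f(x) = -3x^3 + 4x^2 + 5x + 1
f'(x) = -9x^2 + 8x + 5
f''(x) = -18x + 8
Set f''(x) = 0:
-18x + 8 = 0
x = -8 / (-18) = 4/9
Since f''(x) is linear (degree 1), it changes sign at this point.
Therefore there is exactly 1 inflection point.

1


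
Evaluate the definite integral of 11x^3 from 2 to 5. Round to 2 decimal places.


Find the antiderivative of 11x^3:
F(x) = 11/4 * x^4
Apply the Fundamental Theorem of Calculus:
F(5) - F(2)
= 11/4 * 5^4 - 11/4 * 2^4
= 11/4 * (625 - 16)
= 11/4 * 609
= 6699/4 = 1674.75

1674.75


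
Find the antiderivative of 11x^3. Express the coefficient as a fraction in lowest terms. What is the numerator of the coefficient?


Apply the power rule for integration:
integral of ax^n dx = a/(n+1) * x^(n+1) + C
integral of 11x^3 dx
= 11/4 * x^4 + C
The coefficient in lowest terms is 11/4, and its numerator is 11

11


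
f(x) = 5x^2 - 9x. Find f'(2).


Differentiate term by term using power and sum rules:
f(x) = 5x^2 - 9x
f'(x) = 10x - 9
Substitute x = 2:
f'(2) = 10 * 2 - 9
= 20 - 9
= 11

11


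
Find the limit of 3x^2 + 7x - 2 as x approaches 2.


Since polynomials are continuous, we use direct substitution.
lim(x->2) of 3x^2 + 7x - 2
= 3 * 2^2 + 7 * 2 - 2
= 12 + 14 - 2
= 24

24


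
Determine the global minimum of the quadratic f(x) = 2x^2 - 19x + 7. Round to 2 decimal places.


For a quadratic f(x) = ax^2 + bx + c with a > 0, the minimum is at the vertex.
Vertex x-coordinate: x = -b/(2a)
x = -(-19) / (2 * 2)
x = 19/4
Substitute back to find the minimum value:
f(19/4) = 2 * (19/4)^2 - 19 * (19/4) + 7
= 361/8 - 361/4 + 7
= -305/8 ≈ -38.13

-38.13


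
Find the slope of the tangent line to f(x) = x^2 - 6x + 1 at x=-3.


The slope of the tangent line equals f'(x) at the point.
f(x) = x^2 - 6x + 1
f'(x) = 2x - 6
At x = -3:
f'(-3) = 2 * (-3) - 6
= -6 - 6
= -12

-12


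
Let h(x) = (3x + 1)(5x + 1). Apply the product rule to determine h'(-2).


Let u(x) = 3x + 1 and v(x) = 5x + 1
u'(x) = 3
v'(x) = 5
Product rule: h'(x) = u'(x)*v(x) + u(x)*v'(x)
= 3 * (5x + 1) + (3x + 1) * 5
At x = -2:
u(-2) = 3 * (-2) + 1 = -5
v(-2) = 5 * (-2) + 1 = -9
h'(-2) = 3 * (-9) + (-5) * 5
= -27 - 25
= -52

-52


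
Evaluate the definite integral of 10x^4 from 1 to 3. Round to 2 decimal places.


Find the antiderivative of 10x^4:
F(x) = 10/5 * x^5
Apply the Fundamental Theorem of Calculus:
F(3) - F(1)
= 10/5 * 3^5 - 10/5 * 1^5
= 10/5 * (243 - 1)
= 10/5 * 242
= 484 = 484.00

484.00


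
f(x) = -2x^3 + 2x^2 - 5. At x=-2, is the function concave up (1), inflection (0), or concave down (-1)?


Concavity is determined by the sign of f''(x).
f(x) = -2x^3 + 2x^2 - 5
f'(x) = -6x^2 + 4x
f''(x) = -12x + 4
f''(-2) = -12 * (-2) + 4
= 24 + 4
= 28
Since f''(-2) > 0, the function is concave up (1)

1


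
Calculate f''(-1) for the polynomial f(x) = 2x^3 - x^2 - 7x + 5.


First derivative:
f'(x) = 6x^2 - 2x - 7
Second derivative:
f''(x) = 12x - 2
Substitute x = -1:
f''(-1) = 12 * (-1) - 2
= -12 - 2
= -14

-14


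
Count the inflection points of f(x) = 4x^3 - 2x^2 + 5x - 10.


Inflection points occur where f''(x) = 0 and concavity changes.
f(x) = 4x^3 - 2x^2 + 5x - 10
f'(x) = 12x^2 - 4x + 5
f''(x) = 24x - 4
Set f''(x) = 0:
24x - 4 = 0
x = 4 / 24 = 1/6
Since f''(x) is linear (degree 1), it changes sign at this point.
Therefore there is exactly 1 inflection point.

1


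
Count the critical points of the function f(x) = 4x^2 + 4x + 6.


Find where f'(x) = 0:
f'(x) = 8x + 4
Set f'(x) = 0:
8x + 4 = 0
x = -4 / 8 = -1/2
This is a linear equation in x, so there is exactly one solution.
Number of critical points: 1

1


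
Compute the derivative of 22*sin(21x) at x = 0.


Apply the chain rule to differentiate 22*sin(21x):
d/dx [22*sin(21x)]
= 22 * cos(21x) * d/dx(21x)
= 22 * 21 * cos(21x)
= 462 * cos(21x)
Evaluate at x = 0:
= 462 * cos(0)
= 462 * 1
= 462

462


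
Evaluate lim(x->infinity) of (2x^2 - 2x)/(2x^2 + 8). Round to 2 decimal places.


For limits at infinity with equal-degree polynomials,
we compare leading coefficients.
Numerator leading term: 2x^2
Denominator leading term: 2x^2
Divide both by x^2:
lim = (2 - 2/x) / (2 + 8/x^2)
As x -> infinity, the 1/x and 1/x^2 terms vanish:
= 2/2 = 1 = 1.00

1.00


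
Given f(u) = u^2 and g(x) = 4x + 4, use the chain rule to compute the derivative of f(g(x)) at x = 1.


Using the chain rule: (f(g(x)))' = f'(g(x)) * g'(x)
First, find g(1):
g(1) = 4 * 1 + 4 = 8
Next, f'(u) = 2u
And g'(x) = 4
So f'(g(1)) * g'(1)
= 2 * 8 * 4
= 64

64


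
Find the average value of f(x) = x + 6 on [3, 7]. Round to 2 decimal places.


Average value = 1/(b-a) * integral from a to b of f(x) dx
First compute the integral of x + 6:
F(x) = (1/2)x^2 + 6x
F(7) = 1/2 * 49 + 6 * 7 = 133/2
F(3) = 1/2 * 9 + 6 * 3 = 45/2
Integral = 133/2 - 45/2 = 44
Average = 44 / (7 - 3) = 44 / 4
= 11 = 11.00

11.00


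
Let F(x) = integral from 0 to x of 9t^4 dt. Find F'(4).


By the Fundamental Theorem of Calculus (Part 1):
If F(x) = integral from 0 to x of f(t) dt, then F'(x) = f(x)
Here f(t) = 9t^4
So F'(x) = 9x^4
Evaluate at x = 4:
F'(4) = 9 * 4^4
= 9 * 256
= 2304

2304


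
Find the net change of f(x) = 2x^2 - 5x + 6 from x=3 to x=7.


Net change = f(b) - f(a)
f(x) = 2x^2 - 5x + 6
Compute f(7):
f(7) = 2 * 7^2 - 5 * 7 + 6
= 98 - 35 + 6
= 69
Compute f(3):
f(3) = 2 * 3^2 - 5 * 3 + 6
= 18 - 15 + 6
= 9
Net change = 69 - 9 = 60

60


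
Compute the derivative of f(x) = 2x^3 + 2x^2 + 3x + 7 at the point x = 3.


Differentiate f(x) = 2x^3 + 2x^2 + 3x + 7 term by term:
f'(x) = 6x^2 + 4x + 3
Substitute x = 3:
f'(3) = 6 * 3^2 + 4 * 3 + 3
= 54 + 12 + 3
= 69

69


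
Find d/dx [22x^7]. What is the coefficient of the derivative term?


We apply the power rule: d/dx [ax^n] = a*n * x^(n-1)
d/dx [22x^7]
= 22 * 7 * x^(7-1)
= 154x^6
The coefficient is 154

154


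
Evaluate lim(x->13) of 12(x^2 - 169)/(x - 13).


Direct substitution gives 0/0, so we factor the numerator.
Factor: 12(x^2 - 169) = 12 * (x - 13)(x + 13)
Cancel the common factor (x - 13):
12(x^2 - 169)/(x - 13) = 12 * (x + 13)
Now substitute x = 13:
= 12 * (13 + 13) = 312

312


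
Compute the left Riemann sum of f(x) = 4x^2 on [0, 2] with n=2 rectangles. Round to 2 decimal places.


Left Riemann sum uses left endpoints of each subinterval.
Interval: [0, 2], n = 2
dx = (2 - 0) / 2 = 1
Left endpoints: [0, 1]
f values: [0, 4]
Sum = dx * (sum of f values)
= 1 * 4
= 4 = 4.00

4.00


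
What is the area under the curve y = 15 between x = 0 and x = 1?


The area under a constant function y = 15 is a rectangle.
Width = 1 - 0 = 1
Height = 15
Area = width * height
= 1 * 15
= 15

15


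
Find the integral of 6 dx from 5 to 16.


The integral of a constant k over [a, b] equals k * (b - a).
integral from 5 to 16 of 6 dx
= 6 * (16 - 5)
= 6 * 11
= 66

66


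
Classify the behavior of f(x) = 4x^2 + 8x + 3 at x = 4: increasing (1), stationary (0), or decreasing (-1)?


Compute f'(x) to determine behavior:
f'(x) = 8x + 8
f'(4) = 8 * 4 + 8
= 32 + 8
= 40
Since f'(4) > 0, the function is increasing (1)

1


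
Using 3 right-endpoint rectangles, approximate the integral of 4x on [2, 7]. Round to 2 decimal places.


Right Riemann sum uses right endpoints of each subinterval.
Interval: [2, 7], n = 3
dx = (7 - 2) / 3 = 5/3
Right endpoints: [11/3, 16/3, 7]
f values: [44/3, 64/3, 28]
Sum = dx * (sum of f values)
= 5/3 * 64
= 320/3 ≈ 106.67

106.67


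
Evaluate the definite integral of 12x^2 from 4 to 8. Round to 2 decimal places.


Find the antiderivative of 12x^2:
F(x) = 12/3 * x^3
Apply the Fundamental Theorem of Calculus:
F(8) - F(4)
= 12/3 * 8^3 - 12/3 * 4^3
= 12/3 * (512 - 64)
= 12/3 * 448
= 1792 = 1792.00

1792.00


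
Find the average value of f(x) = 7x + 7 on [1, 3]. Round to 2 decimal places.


Average value = 1/(b-a) * integral from a to b of f(x) dx
First compute the integral of 7x + 7:
F(x) = (7/2)x^2 + 7x
F(3) = 7/2 * 9 + 7 * 3 = 105/2
F(1) = 7/2 * 1 + 7 * 1 = 21/2
Integral = 105/2 - 21/2 = 42
Average = 42 / (3 - 1) = 42 / 2
= 21 = 21.00

21.00


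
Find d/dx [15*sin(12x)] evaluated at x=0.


Apply the chain rule to differentiate 15*sin(12x):
d/dx [15*sin(12x)]
= 15 * cos(12x) * d/dx(12x)
= 15 * 12 * cos(12x)
= 180 * cos(12x)
Evaluate at x = 0:
= 180 * cos(0)
= 180 * 1
= 180

180


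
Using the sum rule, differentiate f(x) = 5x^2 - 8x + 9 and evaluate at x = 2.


Differentiate term by term using power and sum rules:
f(x) = 5x^2 - 8x + 9
f'(x) = 10x - 8
Substitute x = 2:
f'(2) = 10 * 2 - 8
= 20 - 8
= 12

12


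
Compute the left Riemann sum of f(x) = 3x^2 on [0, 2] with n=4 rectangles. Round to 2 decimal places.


Left Riemann sum uses left endpoints of each subinterval.
Interval: [0, 2], n = 4
dx = (2 - 0) / 4 = 1/2
Left endpoints: [0, 1/2, 1, 3/2]
f values: [0, 3/4, 3, 27/4]
Sum = dx * (sum of f values)
= 1/2 * 21/2
= 21/4 = 5.25

5.25


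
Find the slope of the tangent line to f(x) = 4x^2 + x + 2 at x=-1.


The slope of the tangent line equals f'(x) at the point.
f(x) = 4x^2 + x + 2
f'(x) = 8x + 1
At x = -1:
f'(-1) = 8 * (-1) + 1
= -8 + 1
= -7

-7


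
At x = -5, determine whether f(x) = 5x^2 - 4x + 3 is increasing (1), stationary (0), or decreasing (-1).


Compute f'(x) to determine behavior:
f'(x) = 10x - 4
f'(-5) = 10 * (-5) - 4
= -50 - 4
= -54
Since f'(-5) < 0, the function is decreasing (-1)

-1


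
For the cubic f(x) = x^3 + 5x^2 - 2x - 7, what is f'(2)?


Differentiate f(x) = x^3 + 5x^2 - 2x - 7 term by term:
f'(x) = 3x^2 + 10x - 2
Substitute x = 2:
f'(2) = 3 * 2^2 + 10 * 2 - 2
= 12 + 20 - 2
= 30

30


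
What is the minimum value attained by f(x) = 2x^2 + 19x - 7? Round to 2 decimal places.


For a quadratic f(x) = ax^2 + bx + c with a > 0, the minimum is at the vertex.
Vertex x-coordinate: x = -b/(2a)
x = -(19) / (2 * 2)
x = -19/4
Substitute back to find the minimum value:
f(-19/4) = 2 * (-19/4)^2 + 19 * (-19/4) - 7
= 361/8 - 361/4 - 7
= -417/8 ≈ -52.13

-52.13


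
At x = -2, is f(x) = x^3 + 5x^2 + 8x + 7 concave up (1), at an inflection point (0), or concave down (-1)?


Concavity is determined by the sign of f''(x).
f(x) = x^3 + 5x^2 + 8x + 7
f'(x) = 3x^2 + 10x + 8
f''(x) = 6x + 10
f''(-2) = 6 * (-2) + 10
= -12 + 10
= -2
Since f''(-2) < 0, the function is concave down (-1)

-1


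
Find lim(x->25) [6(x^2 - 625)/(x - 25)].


Direct substitution gives 0/0, so we factor the numerator.
Factor: 6(x^2 - 625) = 6 * (x - 25)(x + 25)
Cancel the common factor (x - 25):
6(x^2 - 625)/(x - 25) = 6 * (x + 25)
Now substitute x = 25:
= 6 * (25 + 25) = 300

300


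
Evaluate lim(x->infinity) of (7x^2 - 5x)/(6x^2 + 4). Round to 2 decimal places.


For limits at infinity with equal-degree polynomials,
we compare leading coefficients.
Numerator leading term: 7x^2
Denominator leading term: 6x^2
Divide both by x^2:
lim = (7 - 5/x) / (6 + 4/x^2)
As x -> infinity, the 1/x and 1/x^2 terms vanish:
= 7/6 ≈ 1.17

1.17


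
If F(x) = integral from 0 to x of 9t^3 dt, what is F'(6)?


By the Fundamental Theorem of Calculus (Part 1):
If F(x) = integral from 0 to x of f(t) dt, then F'(x) = f(x)
Here f(t) = 9t^3
So F'(x) = 9x^3
Evaluate at x = 6:
F'(6) = 9 * 6^3
= 9 * 216
= 1944

1944


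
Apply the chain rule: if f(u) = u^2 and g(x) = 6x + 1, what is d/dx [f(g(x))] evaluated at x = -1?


Using the chain rule: (f(g(x)))' = f'(g(x)) * g'(x)
First, find g(-1):
g(-1) = 6 * (-1) + 1 = -5
Next, f'(u) = 2u
And g'(x) = 6
So f'(g(-1)) * g'(-1)
= 2 * (-5) * 6
= -60

-60


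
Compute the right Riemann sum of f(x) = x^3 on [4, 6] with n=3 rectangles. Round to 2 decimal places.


Right Riemann sum uses right endpoints of each subinterval.
Interval: [4, 6], n = 3
dx = (6 - 4) / 3 = 2/3
Right endpoints: [14/3, 16/3, 6]
f values: [2744/27, 4096/27, 216]
Sum = dx * (sum of f values)
= 2/3 * 1408/3
= 2816/9 ≈ 312.89

312.89


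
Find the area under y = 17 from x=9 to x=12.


The area under a constant function y = 17 is a rectangle.
Width = 12 - 9 = 3
Height = 17
Area = width * height
= 3 * 17
= 51

51


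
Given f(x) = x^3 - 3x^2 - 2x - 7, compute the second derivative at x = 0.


First derivative:
f'(x) = 3x^2 - 6x - 2
Second derivative:
f''(x) = 6x - 6
Substitute x = 0:
f''(0) = 6 * 0 - 6
= 0 - 6
= -6

-6


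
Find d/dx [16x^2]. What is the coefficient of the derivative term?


We apply the power rule: d/dx [ax^n] = a*n * x^(n-1)
d/dx [16x^2]
= 16 * 2 * x^(2-1)
= 32x
The coefficient is 32

32


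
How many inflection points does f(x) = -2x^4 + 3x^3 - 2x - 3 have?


Inflection points occur where f''(x) = 0 and concavity changes.
f(x) = -2x^4 + 3x^3 - 2x - 3
f'(x) = -8x^3 + 9x^2 - 2
f''(x) = -24x^2 + 18x
This is a quadratic in x. Use the discriminant to count real roots.
Discriminant = (18)^2 - 4 * (-24) * 0
= 324 - 0
= 324
Since discriminant > 0, f''(x) = 0 has 2 distinct real solutions.
A quadratic with two distinct real roots changes sign at each root, so concavity changes at both.
Number of inflection points: 2

2


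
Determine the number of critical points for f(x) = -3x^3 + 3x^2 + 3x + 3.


Find where f'(x) = 0:
f(x) = -3x^3 + 3x^2 + 3x + 3
f'(x) = -9x^2 + 6x + 3
This is a quadratic in x. Use the discriminant to count real roots.
Discriminant = (6)^2 - 4 * (-9) * 3
= 36 - (-108)
= 144
Since discriminant > 0, f'(x) = 0 has 2 real solutions.
Number of critical points: 2

2


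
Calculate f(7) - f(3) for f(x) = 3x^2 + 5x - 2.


Net change = f(b) - f(a)
f(x) = 3x^2 + 5x - 2
Compute f(7):
f(7) = 3 * 7^2 + 5 * 7 - 2
= 147 + 35 - 2
= 180
Compute f(3):
f(3) = 3 * 3^2 + 5 * 3 - 2
= 27 + 15 - 2
= 40
Net change = 180 - 40 = 140

140


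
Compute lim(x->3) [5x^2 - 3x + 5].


Since polynomials are continuous, we use direct substitution.
lim(x->3) of 5x^2 - 3x + 5
= 5 * 3^2 - 3 * 3 + 5
= 45 - 9 + 5
= 41

41
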